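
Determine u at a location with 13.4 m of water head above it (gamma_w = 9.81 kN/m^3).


Using u = gamma_w * h_w
u = 9.81 * 13.4
u = 131.45 kPa


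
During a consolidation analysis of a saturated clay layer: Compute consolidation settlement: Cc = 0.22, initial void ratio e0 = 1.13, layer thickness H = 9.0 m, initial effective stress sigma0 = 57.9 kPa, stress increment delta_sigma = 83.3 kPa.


Using Sc = Cc * H / (1 + e0) * log10((sigma0 + delta_sigma) / sigma0)
Stress ratio = (57.9 + 83.3) / 57.9 = 2.43869
log10(2.43869) = 0.387156
Cc * H / (1 + e0) = 0.22 * 9.0 / (1 + 1.13) = 0.929577
Sc = 0.929577 * 0.387156
Sc = 0.3599 m


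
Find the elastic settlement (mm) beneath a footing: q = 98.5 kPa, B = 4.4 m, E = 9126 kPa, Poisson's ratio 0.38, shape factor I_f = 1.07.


Using Se = q * B * (1 - nu^2) * I_f / E
1 - nu^2 = 1 - 0.38^2 = 0.8556
Se = 98.5 * 4.4 * 0.8556 * 1.07 / 9126
Se = 0.043477 m
Convert to mm: Se = 0.043477 * 1000 = 43.477 mm


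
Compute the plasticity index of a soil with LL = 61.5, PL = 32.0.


Using PI = LL - PL
PI = 61.5 - 32.0
PI = 29.5


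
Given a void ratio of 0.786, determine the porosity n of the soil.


Result: 0.4401

Derivation:
Using the relation n = e / (1 + e)
n = 0.786 / (1 + 0.786)
n = 0.786 / 1.786
n = 0.4401


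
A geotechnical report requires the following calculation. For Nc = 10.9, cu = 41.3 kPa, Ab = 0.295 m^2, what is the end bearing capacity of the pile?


Using Qb = Nc * cu * Ab
Qb = 10.9 * 41.3 * 0.295
Qb = 132.8 kN


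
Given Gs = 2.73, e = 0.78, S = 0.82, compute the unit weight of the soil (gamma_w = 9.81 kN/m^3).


Using gamma = gamma_w * (Gs + S*e) / (1 + e)
Numerator: Gs + S*e = 2.73 + 0.82*0.78 = 3.3696
Denominator: 1 + e = 1 + 0.78 = 1.78
gamma = 9.81 * 3.3696 / 1.78
gamma = 18.571 kN/m^3


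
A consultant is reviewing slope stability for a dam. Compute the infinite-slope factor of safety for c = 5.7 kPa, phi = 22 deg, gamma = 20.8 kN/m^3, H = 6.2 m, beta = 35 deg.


Using Fs = c / (gamma*H*sin(beta)*cos(beta)) + tan(phi)/tan(beta)
Cohesion contribution = 5.7 / (20.8*6.2*sin(35)*cos(35))
Cohesion contribution = 0.0940728
Friction contribution = tan(22)/tan(35) = 0.577009
Fs = 0.0940728 + 0.577009
Fs = 0.671


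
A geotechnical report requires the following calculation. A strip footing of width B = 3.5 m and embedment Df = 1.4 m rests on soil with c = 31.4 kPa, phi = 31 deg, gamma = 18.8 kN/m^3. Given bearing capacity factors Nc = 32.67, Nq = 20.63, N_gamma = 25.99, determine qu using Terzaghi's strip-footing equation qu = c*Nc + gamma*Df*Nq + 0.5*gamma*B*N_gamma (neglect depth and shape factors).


Compute qu = c*Nc + gamma*Df*Nq + 0.5*gamma*B*N_gamma
Term 1: 31.4 * 32.67 = 1025.838
Term 2: 18.8 * 1.4 * 20.63 = 542.9816
Term 3: 0.5 * 18.8 * 3.5 * 25.99 = 855.071
qu = 1025.838 + 542.9816 + 855.071
qu = 2423.89 kPa


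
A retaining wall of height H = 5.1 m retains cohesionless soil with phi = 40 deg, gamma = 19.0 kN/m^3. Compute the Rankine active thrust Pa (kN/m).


Compute active earth pressure coefficient:
Ka = tan^2(45 - phi/2) = tan^2(25.0) = 0.217443
Compute active force:
Pa = 0.5 * Ka * gamma * H^2
Pa = 0.5 * 0.217443 * 19.0 * 5.1^2
Pa = 53.73 kN/m


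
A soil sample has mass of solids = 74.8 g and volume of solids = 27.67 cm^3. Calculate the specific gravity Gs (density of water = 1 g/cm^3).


Using Gs = m_s / (V_s * rho_w)
Since rho_w = 1 g/cm^3:
Gs = 74.8 / 27.67
Gs = 2.703


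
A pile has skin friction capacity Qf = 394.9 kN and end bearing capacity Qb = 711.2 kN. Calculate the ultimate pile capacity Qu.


Using Qu = Qf + Qb
Qu = 394.9 + 711.2
Qu = 1106.1 kN


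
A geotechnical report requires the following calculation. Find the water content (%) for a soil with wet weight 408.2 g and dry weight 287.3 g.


Using w = (m_wet - m_dry) / m_dry * 100
m_wet - m_dry = 408.2 - 287.3 = 120.9 g
w = 120.9 / 287.3 * 100
w = 42.08 %


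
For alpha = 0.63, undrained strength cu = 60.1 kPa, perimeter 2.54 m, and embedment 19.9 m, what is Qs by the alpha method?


Result: 1913.82 kN

Derivation:
Using Qs = alpha * cu * perimeter * L
Qs = 0.63 * 60.1 * 2.54 * 19.9
Qs = 1913.82 kN


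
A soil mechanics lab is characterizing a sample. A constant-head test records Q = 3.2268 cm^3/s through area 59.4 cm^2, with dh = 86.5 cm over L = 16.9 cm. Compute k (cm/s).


Result: 0.010613 cm/s

Derivation:
Compute hydraulic gradient:
i = dh / L = 86.5 / 16.9 = 5.11834
Then apply Darcy's law:
k = Q / (A * i)
k = 3.2268 / (59.4 * 5.11834)
k = 3.2268 / 304.03
k = 0.010613 cm/s


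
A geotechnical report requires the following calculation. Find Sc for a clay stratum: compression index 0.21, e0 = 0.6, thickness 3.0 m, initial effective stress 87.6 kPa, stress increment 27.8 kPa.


Using Sc = Cc * H / (1 + e0) * log10((sigma0 + delta_sigma) / sigma0)
Stress ratio = (87.6 + 27.8) / 87.6 = 1.31735
log10(1.31735) = 0.119702
Cc * H / (1 + e0) = 0.21 * 3.0 / (1 + 0.6) = 0.39375
Sc = 0.39375 * 0.119702
Sc = 0.0471 m


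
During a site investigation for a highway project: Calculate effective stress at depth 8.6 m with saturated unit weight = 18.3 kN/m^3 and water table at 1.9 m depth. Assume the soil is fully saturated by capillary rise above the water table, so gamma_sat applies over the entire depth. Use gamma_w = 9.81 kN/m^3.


Total stress = gamma_sat * depth
sigma = 18.3 * 8.6 = 157.38 kPa
Pore water pressure u = gamma_w * (depth - d_wt)
u = 9.81 * (8.6 - 1.9) = 65.727 kPa
Effective stress = sigma - u
sigma' = 157.38 - 65.727 = 91.65 kPa


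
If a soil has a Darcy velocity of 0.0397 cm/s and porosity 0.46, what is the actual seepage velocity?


Result: 0.0863 cm/s

Derivation:
Using v_s = v_d / n
v_s = 0.0397 / 0.46
v_s = 0.0863 cm/s


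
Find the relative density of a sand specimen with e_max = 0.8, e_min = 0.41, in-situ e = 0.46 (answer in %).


Result: 87.18 %

Derivation:
Using Dr = (e_max - e) / (e_max - e_min) * 100
e_max - e = 0.8 - 0.46 = 0.34
e_max - e_min = 0.8 - 0.41 = 0.39
Dr = 0.34 / 0.39 * 100
Dr = 87.18 %


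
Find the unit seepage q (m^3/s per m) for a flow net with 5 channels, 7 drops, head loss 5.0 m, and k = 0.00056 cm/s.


Convert k to m/s for unit consistency with H:
k = 0.00056 cm/s = 0.00056 / 100 m/s = 5.6e-06 m/s
Using q = k * H * Nf / Nd
Nf / Nd = 5 / 7 = 0.7143
q = 5.6e-06 * 5.0 * 0.7143
q = 2e-05 m^3/s per m


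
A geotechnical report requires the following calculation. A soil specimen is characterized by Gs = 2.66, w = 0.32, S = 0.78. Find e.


Result: 1.0913

Derivation:
Using the relation e = Gs * w / S
e = 2.66 * 0.32 / 0.78
e = 1.0913


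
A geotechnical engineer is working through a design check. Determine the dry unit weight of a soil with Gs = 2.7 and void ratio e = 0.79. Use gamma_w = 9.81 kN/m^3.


Using gamma_d = Gs * gamma_w / (1 + e)
gamma_d = 2.7 * 9.81 / (1 + 0.79)
gamma_d = 2.7 * 9.81 / 1.79
gamma_d = 14.797 kN/m^3


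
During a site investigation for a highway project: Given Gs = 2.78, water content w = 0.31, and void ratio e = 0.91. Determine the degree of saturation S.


Using S = Gs * w / e
S = 2.78 * 0.31 / 0.91
S = 0.947


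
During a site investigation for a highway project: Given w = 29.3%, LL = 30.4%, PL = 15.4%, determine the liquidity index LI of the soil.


First compute the plasticity index:
PI = LL - PL = 30.4 - 15.4 = 15.0
Then compute the liquidity index:
LI = (w - PL) / PI
LI = (29.3 - 15.4) / 15.0
LI = 0.927


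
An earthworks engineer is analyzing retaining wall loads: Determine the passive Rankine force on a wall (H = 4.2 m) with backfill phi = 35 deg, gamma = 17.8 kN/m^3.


Compute passive earth pressure coefficient:
Kp = tan^2(45 + phi/2) = tan^2(62.5) = 3.690172
Compute passive force:
Pp = 0.5 * Kp * gamma * H^2
Pp = 0.5 * 3.690172 * 17.8 * 4.2^2
Pp = 579.34 kN/m


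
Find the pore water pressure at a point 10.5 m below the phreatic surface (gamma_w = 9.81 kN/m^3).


Using u = gamma_w * h_w
u = 9.81 * 10.5
u = 103.01 kPa


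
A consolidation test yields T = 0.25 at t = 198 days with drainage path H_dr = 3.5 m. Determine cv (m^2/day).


Using cv = T * H_dr^2 / t
H_dr^2 = 3.5^2 = 12.25
cv = 0.25 * 12.25 / 198
cv = 0.01547 m^2/day


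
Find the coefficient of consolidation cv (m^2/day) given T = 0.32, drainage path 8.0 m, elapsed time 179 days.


Using cv = T * H_dr^2 / t
H_dr^2 = 8.0^2 = 64.0
cv = 0.32 * 64.0 / 179
cv = 0.11441 m^2/day


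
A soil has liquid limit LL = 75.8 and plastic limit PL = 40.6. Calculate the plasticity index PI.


Using PI = LL - PL
PI = 75.8 - 40.6
PI = 35.2


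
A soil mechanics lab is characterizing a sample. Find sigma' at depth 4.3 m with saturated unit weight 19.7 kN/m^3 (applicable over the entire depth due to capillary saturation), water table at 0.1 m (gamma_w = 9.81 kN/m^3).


Total stress = gamma_sat * depth
sigma = 19.7 * 4.3 = 84.71 kPa
Pore water pressure u = gamma_w * (depth - d_wt)
u = 9.81 * (4.3 - 0.1) = 41.202 kPa
Effective stress = sigma - u
sigma' = 84.71 - 41.202 = 43.51 kPa


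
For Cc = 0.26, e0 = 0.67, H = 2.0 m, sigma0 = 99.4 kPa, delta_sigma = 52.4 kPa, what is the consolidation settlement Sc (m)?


Result: 0.0573 m

Derivation:
Using Sc = Cc * H / (1 + e0) * log10((sigma0 + delta_sigma) / sigma0)
Stress ratio = (99.4 + 52.4) / 99.4 = 1.52716
log10(1.52716) = 0.183885
Cc * H / (1 + e0) = 0.26 * 2.0 / (1 + 0.67) = 0.311377
Sc = 0.311377 * 0.183885
Sc = 0.0573 m


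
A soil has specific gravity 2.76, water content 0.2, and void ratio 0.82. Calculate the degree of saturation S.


Result: 0.6732

Derivation:
Using S = Gs * w / e
S = 2.76 * 0.2 / 0.82
S = 0.6732


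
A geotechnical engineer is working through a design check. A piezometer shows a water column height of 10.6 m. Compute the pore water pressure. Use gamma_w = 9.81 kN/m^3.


Using u = gamma_w * h_w
u = 9.81 * 10.6
u = 103.99 kPa


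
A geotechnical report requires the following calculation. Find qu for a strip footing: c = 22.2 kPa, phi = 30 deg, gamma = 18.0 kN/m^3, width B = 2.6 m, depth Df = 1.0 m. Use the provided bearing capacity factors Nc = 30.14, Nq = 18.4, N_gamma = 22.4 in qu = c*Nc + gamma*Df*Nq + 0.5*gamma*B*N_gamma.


Compute qu = c*Nc + gamma*Df*Nq + 0.5*gamma*B*N_gamma
Term 1: 22.2 * 30.14 = 669.108
Term 2: 18.0 * 1.0 * 18.4 = 331.2
Term 3: 0.5 * 18.0 * 2.6 * 22.4 = 524.16
qu = 669.108 + 331.2 + 524.16
qu = 1524.47 kPa


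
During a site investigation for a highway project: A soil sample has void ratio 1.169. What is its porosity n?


Using the relation n = e / (1 + e)
n = 1.169 / (1 + 1.169)
n = 1.169 / 2.169
n = 0.539


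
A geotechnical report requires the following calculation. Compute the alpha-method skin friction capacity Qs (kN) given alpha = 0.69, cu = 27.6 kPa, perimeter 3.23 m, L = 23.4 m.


Using Qs = alpha * cu * perimeter * L
Qs = 0.69 * 27.6 * 3.23 * 23.4
Qs = 1439.38 kN


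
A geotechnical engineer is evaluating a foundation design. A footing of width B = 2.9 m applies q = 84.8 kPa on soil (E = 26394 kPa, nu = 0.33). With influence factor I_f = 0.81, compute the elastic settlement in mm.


Using Se = q * B * (1 - nu^2) * I_f / E
1 - nu^2 = 1 - 0.33^2 = 0.8911
Se = 84.8 * 2.9 * 0.8911 * 0.81 / 26394
Se = 0.006725 m
Convert to mm: Se = 0.006725 * 1000 = 6.725 mm


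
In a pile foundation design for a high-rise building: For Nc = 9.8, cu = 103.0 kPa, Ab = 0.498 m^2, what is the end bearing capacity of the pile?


Result: 502.68 kN

Derivation:
Using Qb = Nc * cu * Ab
Qb = 9.8 * 103.0 * 0.498
Qb = 502.68 kN


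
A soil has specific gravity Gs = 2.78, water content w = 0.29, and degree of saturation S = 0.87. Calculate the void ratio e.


Using the relation e = Gs * w / S
e = 2.78 * 0.29 / 0.87
e = 0.9267


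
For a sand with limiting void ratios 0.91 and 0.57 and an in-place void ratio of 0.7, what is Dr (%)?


Using Dr = (e_max - e) / (e_max - e_min) * 100
e_max - e = 0.91 - 0.7 = 0.21
e_max - e_min = 0.91 - 0.57 = 0.34
Dr = 0.21 / 0.34 * 100
Dr = 61.76 %


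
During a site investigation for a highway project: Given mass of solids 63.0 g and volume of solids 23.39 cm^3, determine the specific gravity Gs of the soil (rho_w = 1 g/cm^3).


Using Gs = m_s / (V_s * rho_w)
Since rho_w = 1 g/cm^3:
Gs = 63.0 / 23.39
Gs = 2.693


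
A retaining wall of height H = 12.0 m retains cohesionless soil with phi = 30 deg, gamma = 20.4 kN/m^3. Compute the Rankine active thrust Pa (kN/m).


Compute active earth pressure coefficient:
Ka = tan^2(45 - phi/2) = tan^2(30.0) = 0.333333
Compute active force:
Pa = 0.5 * Ka * gamma * H^2
Pa = 0.5 * 0.333333 * 20.4 * 12.0^2
Pa = 489.6 kN/m


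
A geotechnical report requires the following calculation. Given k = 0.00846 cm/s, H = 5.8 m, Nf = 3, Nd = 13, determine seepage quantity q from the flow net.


Convert k to m/s for unit consistency with H:
k = 0.00846 cm/s = 0.00846 / 100 m/s = 8.46e-05 m/s
Using q = k * H * Nf / Nd
Nf / Nd = 3 / 13 = 0.2308
q = 8.46e-05 * 5.8 * 0.2308
q = 0.0001132 m^3/s per m


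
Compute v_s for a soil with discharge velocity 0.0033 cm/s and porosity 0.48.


Using v_s = v_d / n
v_s = 0.0033 / 0.48
v_s = 0.00688 cm/s


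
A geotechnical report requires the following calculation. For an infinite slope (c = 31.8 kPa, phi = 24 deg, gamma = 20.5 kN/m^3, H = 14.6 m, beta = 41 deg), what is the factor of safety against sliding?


Result: 0.727

Derivation:
Using Fs = c / (gamma*H*sin(beta)*cos(beta)) + tan(phi)/tan(beta)
Cohesion contribution = 31.8 / (20.5*14.6*sin(41)*cos(41))
Cohesion contribution = 0.214584
Friction contribution = tan(24)/tan(41) = 0.512177
Fs = 0.214584 + 0.512177
Fs = 0.727


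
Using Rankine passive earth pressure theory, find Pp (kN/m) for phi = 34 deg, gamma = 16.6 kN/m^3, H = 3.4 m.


Result: 339.38 kN/m

Derivation:
Compute passive earth pressure coefficient:
Kp = tan^2(45 + phi/2) = tan^2(62.0) = 3.537132
Compute passive force:
Pp = 0.5 * Kp * gamma * H^2
Pp = 0.5 * 3.537132 * 16.6 * 3.4^2
Pp = 339.38 kN/m


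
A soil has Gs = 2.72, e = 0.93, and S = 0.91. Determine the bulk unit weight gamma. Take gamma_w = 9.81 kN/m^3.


Using gamma = gamma_w * (Gs + S*e) / (1 + e)
Numerator: Gs + S*e = 2.72 + 0.91*0.93 = 3.5663
Denominator: 1 + e = 1 + 0.93 = 1.93
gamma = 9.81 * 3.5663 / 1.93
gamma = 18.127 kN/m^3


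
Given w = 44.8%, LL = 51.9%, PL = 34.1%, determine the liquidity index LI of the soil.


Result: 0.601

Derivation:
First compute the plasticity index:
PI = LL - PL = 51.9 - 34.1 = 17.8
Then compute the liquidity index:
LI = (w - PL) / PI
LI = (44.8 - 34.1) / 17.8
LI = 0.601


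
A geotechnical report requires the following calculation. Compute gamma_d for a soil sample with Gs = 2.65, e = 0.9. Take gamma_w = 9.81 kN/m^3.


Using gamma_d = Gs * gamma_w / (1 + e)
gamma_d = 2.65 * 9.81 / (1 + 0.9)
gamma_d = 2.65 * 9.81 / 1.9
gamma_d = 13.682 kN/m^3


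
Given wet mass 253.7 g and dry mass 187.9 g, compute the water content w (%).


Result: 35.02 %

Derivation:
Using w = (m_wet - m_dry) / m_dry * 100
m_wet - m_dry = 253.7 - 187.9 = 65.8 g
w = 65.8 / 187.9 * 100
w = 35.02 %


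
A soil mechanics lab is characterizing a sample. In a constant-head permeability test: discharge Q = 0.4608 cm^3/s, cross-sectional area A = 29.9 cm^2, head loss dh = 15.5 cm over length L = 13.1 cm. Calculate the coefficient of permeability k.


Result: 0.013025 cm/s

Derivation:
Compute hydraulic gradient:
i = dh / L = 15.5 / 13.1 = 1.18321
Then apply Darcy's law:
k = Q / (A * i)
k = 0.4608 / (29.9 * 1.18321)
k = 0.4608 / 35.3779
k = 0.013025 cm/s


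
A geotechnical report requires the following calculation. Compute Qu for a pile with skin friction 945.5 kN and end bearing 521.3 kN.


Using Qu = Qf + Qb
Qu = 945.5 + 521.3
Qu = 1466.8 kN


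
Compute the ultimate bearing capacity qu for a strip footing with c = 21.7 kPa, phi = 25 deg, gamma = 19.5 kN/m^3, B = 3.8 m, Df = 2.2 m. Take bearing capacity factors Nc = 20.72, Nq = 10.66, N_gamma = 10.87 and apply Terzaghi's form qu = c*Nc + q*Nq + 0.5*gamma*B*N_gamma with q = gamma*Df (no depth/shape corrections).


Compute qu = c*Nc + gamma*Df*Nq + 0.5*gamma*B*N_gamma
Term 1: 21.7 * 20.72 = 449.624
Term 2: 19.5 * 2.2 * 10.66 = 457.314
Term 3: 0.5 * 19.5 * 3.8 * 10.87 = 402.7335
qu = 449.624 + 457.314 + 402.7335
qu = 1309.67 kPa


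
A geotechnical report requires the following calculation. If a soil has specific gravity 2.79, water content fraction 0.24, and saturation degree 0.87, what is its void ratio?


Result: 0.7697

Derivation:
Using the relation e = Gs * w / S
e = 2.79 * 0.24 / 0.87
e = 0.7697


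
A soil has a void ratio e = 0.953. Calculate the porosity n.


Using the relation n = e / (1 + e)
n = 0.953 / (1 + 0.953)
n = 0.953 / 1.953
n = 0.488


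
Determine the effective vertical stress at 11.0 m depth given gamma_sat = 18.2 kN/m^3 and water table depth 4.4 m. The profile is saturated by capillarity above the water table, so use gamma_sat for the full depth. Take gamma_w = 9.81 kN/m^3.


Total stress = gamma_sat * depth
sigma = 18.2 * 11.0 = 200.2 kPa
Pore water pressure u = gamma_w * (depth - d_wt)
u = 9.81 * (11.0 - 4.4) = 64.746 kPa
Effective stress = sigma - u
sigma' = 200.2 - 64.746 = 135.45 kPa


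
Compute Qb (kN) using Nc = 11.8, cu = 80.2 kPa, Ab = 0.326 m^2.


Result: 308.51 kN

Derivation:
Using Qb = Nc * cu * Ab
Qb = 11.8 * 80.2 * 0.326
Qb = 308.51 kN


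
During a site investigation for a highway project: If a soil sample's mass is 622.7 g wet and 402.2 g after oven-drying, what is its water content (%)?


Result: 54.82 %

Derivation:
Using w = (m_wet - m_dry) / m_dry * 100
m_wet - m_dry = 622.7 - 402.2 = 220.5 g
w = 220.5 / 402.2 * 100
w = 54.82 %


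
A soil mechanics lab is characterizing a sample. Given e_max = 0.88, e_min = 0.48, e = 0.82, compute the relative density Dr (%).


Using Dr = (e_max - e) / (e_max - e_min) * 100
e_max - e = 0.88 - 0.82 = 0.06
e_max - e_min = 0.88 - 0.48 = 0.4
Dr = 0.06 / 0.4 * 100
Dr = 15.0 %


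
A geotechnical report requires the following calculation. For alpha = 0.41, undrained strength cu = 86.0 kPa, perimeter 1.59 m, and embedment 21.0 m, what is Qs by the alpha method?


Using Qs = alpha * cu * perimeter * L
Qs = 0.41 * 86.0 * 1.59 * 21.0
Qs = 1177.33 kN


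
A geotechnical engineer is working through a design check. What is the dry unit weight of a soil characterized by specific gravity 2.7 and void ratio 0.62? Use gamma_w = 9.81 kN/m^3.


Using gamma_d = Gs * gamma_w / (1 + e)
gamma_d = 2.7 * 9.81 / (1 + 0.62)
gamma_d = 2.7 * 9.81 / 1.62
gamma_d = 16.35 kN/m^3


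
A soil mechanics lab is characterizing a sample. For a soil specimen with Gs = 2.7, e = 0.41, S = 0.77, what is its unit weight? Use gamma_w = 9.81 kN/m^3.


Using gamma = gamma_w * (Gs + S*e) / (1 + e)
Numerator: Gs + S*e = 2.7 + 0.77*0.41 = 3.0157
Denominator: 1 + e = 1 + 0.41 = 1.41
gamma = 9.81 * 3.0157 / 1.41
gamma = 20.982 kN/m^3


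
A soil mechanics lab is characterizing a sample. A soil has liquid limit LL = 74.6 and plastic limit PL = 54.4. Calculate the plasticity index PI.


Using PI = LL - PL
PI = 74.6 - 54.4
PI = 20.2


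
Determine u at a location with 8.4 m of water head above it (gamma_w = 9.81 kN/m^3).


Result: 82.4 kPa

Derivation:
Using u = gamma_w * h_w
u = 9.81 * 8.4
u = 82.4 kPa


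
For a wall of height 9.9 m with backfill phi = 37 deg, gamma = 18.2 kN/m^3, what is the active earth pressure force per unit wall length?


Compute active earth pressure coefficient:
Ka = tan^2(45 - phi/2) = tan^2(26.5) = 0.248584
Compute active force:
Pa = 0.5 * Ka * gamma * H^2
Pa = 0.5 * 0.248584 * 18.2 * 9.9^2
Pa = 221.71 kN/m


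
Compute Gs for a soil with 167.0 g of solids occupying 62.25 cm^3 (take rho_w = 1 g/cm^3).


Result: 2.683

Derivation:
Using Gs = m_s / (V_s * rho_w)
Since rho_w = 1 g/cm^3:
Gs = 167.0 / 62.25
Gs = 2.683


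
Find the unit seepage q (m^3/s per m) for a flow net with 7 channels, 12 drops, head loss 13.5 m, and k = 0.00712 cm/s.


Convert k to m/s for unit consistency with H:
k = 0.00712 cm/s = 0.00712 / 100 m/s = 7.12e-05 m/s
Using q = k * H * Nf / Nd
Nf / Nd = 7 / 12 = 0.5833
q = 7.12e-05 * 13.5 * 0.5833
q = 0.0005607 m^3/s per m


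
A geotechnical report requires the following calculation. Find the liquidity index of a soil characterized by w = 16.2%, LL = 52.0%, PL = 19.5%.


First compute the plasticity index:
PI = LL - PL = 52.0 - 19.5 = 32.5
Then compute the liquidity index:
LI = (w - PL) / PI
LI = (16.2 - 19.5) / 32.5
LI = -0.102


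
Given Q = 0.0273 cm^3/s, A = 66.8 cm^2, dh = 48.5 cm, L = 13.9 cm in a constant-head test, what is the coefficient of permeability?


Compute hydraulic gradient:
i = dh / L = 48.5 / 13.9 = 3.48921
Then apply Darcy's law:
k = Q / (A * i)
k = 0.0273 / (66.8 * 3.48921)
k = 0.0273 / 233.079
k = 0.000117 cm/s


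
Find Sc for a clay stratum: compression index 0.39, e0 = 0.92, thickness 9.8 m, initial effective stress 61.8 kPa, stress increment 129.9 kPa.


Result: 0.9787 m

Derivation:
Using Sc = Cc * H / (1 + e0) * log10((sigma0 + delta_sigma) / sigma0)
Stress ratio = (61.8 + 129.9) / 61.8 = 3.10194
log10(3.10194) = 0.491634
Cc * H / (1 + e0) = 0.39 * 9.8 / (1 + 0.92) = 1.99063
Sc = 1.99063 * 0.491634
Sc = 0.9787 m


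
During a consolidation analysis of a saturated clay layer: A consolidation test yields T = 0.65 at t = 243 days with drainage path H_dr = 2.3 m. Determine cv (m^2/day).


Using cv = T * H_dr^2 / t
H_dr^2 = 2.3^2 = 5.29
cv = 0.65 * 5.29 / 243
cv = 0.01415 m^2/day


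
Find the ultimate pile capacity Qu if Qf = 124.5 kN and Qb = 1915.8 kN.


Using Qu = Qf + Qb
Qu = 124.5 + 1915.8
Qu = 2040.3 kN


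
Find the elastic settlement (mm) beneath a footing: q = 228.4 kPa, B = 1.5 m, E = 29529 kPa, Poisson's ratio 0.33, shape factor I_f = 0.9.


Using Se = q * B * (1 - nu^2) * I_f / E
1 - nu^2 = 1 - 0.33^2 = 0.8911
Se = 228.4 * 1.5 * 0.8911 * 0.9 / 29529
Se = 0.009305 m
Convert to mm: Se = 0.009305 * 1000 = 9.305 mm


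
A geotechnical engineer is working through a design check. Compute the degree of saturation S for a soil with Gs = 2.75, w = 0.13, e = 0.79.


Using S = Gs * w / e
S = 2.75 * 0.13 / 0.79
S = 0.4525


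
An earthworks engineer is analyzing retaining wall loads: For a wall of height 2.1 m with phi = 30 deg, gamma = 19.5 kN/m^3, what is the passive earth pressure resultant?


Result: 128.99 kN/m

Derivation:
Compute passive earth pressure coefficient:
Kp = tan^2(45 + phi/2) = tan^2(60.0) = 3
Compute passive force:
Pp = 0.5 * Kp * gamma * H^2
Pp = 0.5 * 3 * 19.5 * 2.1^2
Pp = 128.99 kN/m


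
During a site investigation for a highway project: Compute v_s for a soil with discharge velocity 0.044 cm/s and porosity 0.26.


Using v_s = v_d / n
v_s = 0.044 / 0.26
v_s = 0.16923 cm/s


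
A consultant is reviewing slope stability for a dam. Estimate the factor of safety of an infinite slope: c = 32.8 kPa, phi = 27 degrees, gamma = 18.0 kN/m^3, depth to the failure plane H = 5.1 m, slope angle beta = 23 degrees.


Using Fs = c / (gamma*H*sin(beta)*cos(beta)) + tan(phi)/tan(beta)
Cohesion contribution = 32.8 / (18.0*5.1*sin(23)*cos(23))
Cohesion contribution = 0.993407
Friction contribution = tan(27)/tan(23) = 1.20037
Fs = 0.993407 + 1.20037
Fs = 2.194


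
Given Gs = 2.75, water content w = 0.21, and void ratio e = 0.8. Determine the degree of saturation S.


Result: 0.7219

Derivation:
Using S = Gs * w / e
S = 2.75 * 0.21 / 0.8
S = 0.7219


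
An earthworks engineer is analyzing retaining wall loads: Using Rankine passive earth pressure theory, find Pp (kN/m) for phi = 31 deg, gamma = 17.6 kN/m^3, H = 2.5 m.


Result: 171.82 kN/m

Derivation:
Compute passive earth pressure coefficient:
Kp = tan^2(45 + phi/2) = tan^2(60.5) = 3.124035
Compute passive force:
Pp = 0.5 * Kp * gamma * H^2
Pp = 0.5 * 3.124035 * 17.6 * 2.5^2
Pp = 171.82 kN/m


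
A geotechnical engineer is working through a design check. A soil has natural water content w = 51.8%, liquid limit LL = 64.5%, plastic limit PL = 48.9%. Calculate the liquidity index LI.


First compute the plasticity index:
PI = LL - PL = 64.5 - 48.9 = 15.6
Then compute the liquidity index:
LI = (w - PL) / PI
LI = (51.8 - 48.9) / 15.6
LI = 0.186


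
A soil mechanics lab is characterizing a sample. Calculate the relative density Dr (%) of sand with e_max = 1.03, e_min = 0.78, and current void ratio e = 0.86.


Result: 68.0 %

Derivation:
Using Dr = (e_max - e) / (e_max - e_min) * 100
e_max - e = 1.03 - 0.86 = 0.17
e_max - e_min = 1.03 - 0.78 = 0.25
Dr = 0.17 / 0.25 * 100
Dr = 68.0 %


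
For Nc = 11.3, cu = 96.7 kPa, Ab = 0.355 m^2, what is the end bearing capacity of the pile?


Using Qb = Nc * cu * Ab
Qb = 11.3 * 96.7 * 0.355
Qb = 387.91 kN


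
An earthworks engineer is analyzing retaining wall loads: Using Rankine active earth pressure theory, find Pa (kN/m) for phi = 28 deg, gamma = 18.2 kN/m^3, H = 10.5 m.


Result: 362.22 kN/m

Derivation:
Compute active earth pressure coefficient:
Ka = tan^2(45 - phi/2) = tan^2(31.0) = 0.361033
Compute active force:
Pa = 0.5 * Ka * gamma * H^2
Pa = 0.5 * 0.361033 * 18.2 * 10.5^2
Pa = 362.22 kN/m


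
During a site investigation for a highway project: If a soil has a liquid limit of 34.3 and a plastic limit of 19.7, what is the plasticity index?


Result: 14.6

Derivation:
Using PI = LL - PL
PI = 34.3 - 19.7
PI = 14.6


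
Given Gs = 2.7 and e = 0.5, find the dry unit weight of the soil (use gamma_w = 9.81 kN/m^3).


Result: 17.658 kN/m^3

Derivation:
Using gamma_d = Gs * gamma_w / (1 + e)
gamma_d = 2.7 * 9.81 / (1 + 0.5)
gamma_d = 2.7 * 9.81 / 1.5
gamma_d = 17.658 kN/m^3


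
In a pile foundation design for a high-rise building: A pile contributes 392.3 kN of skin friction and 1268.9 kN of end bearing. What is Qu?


Result: 1661.2 kN

Derivation:
Using Qu = Qf + Qb
Qu = 392.3 + 1268.9
Qu = 1661.2 kN


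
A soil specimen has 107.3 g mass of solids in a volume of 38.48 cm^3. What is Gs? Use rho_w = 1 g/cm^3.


Using Gs = m_s / (V_s * rho_w)
Since rho_w = 1 g/cm^3:
Gs = 107.3 / 38.48
Gs = 2.788


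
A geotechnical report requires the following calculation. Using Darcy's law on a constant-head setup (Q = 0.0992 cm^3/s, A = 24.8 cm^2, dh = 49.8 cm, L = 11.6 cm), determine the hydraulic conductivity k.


Compute hydraulic gradient:
i = dh / L = 49.8 / 11.6 = 4.2931
Then apply Darcy's law:
k = Q / (A * i)
k = 0.0992 / (24.8 * 4.2931)
k = 0.0992 / 106.469
k = 0.000932 cm/s


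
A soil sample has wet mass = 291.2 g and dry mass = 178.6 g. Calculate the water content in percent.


Result: 63.05 %

Derivation:
Using w = (m_wet - m_dry) / m_dry * 100
m_wet - m_dry = 291.2 - 178.6 = 112.6 g
w = 112.6 / 178.6 * 100
w = 63.05 %


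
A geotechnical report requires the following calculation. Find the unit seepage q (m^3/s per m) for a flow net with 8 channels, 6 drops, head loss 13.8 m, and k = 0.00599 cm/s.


Convert k to m/s for unit consistency with H:
k = 0.00599 cm/s = 0.00599 / 100 m/s = 5.99e-05 m/s
Using q = k * H * Nf / Nd
Nf / Nd = 8 / 6 = 1.3333
q = 5.99e-05 * 13.8 * 1.3333
q = 0.001102 m^3/s per m


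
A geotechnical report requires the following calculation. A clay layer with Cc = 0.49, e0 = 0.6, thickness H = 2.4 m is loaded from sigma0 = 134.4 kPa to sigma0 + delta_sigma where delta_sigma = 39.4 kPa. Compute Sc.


Result: 0.0821 m

Derivation:
Using Sc = Cc * H / (1 + e0) * log10((sigma0 + delta_sigma) / sigma0)
Stress ratio = (134.4 + 39.4) / 134.4 = 1.29315
log10(1.29315) = 0.111651
Cc * H / (1 + e0) = 0.49 * 2.4 / (1 + 0.6) = 0.735
Sc = 0.735 * 0.111651
Sc = 0.0821 m


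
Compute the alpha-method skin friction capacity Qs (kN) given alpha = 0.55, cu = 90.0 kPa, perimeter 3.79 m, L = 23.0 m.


Using Qs = alpha * cu * perimeter * L
Qs = 0.55 * 90.0 * 3.79 * 23.0
Qs = 4314.92 kN


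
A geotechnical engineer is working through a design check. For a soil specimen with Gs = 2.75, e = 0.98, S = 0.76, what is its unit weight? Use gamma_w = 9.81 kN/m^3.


Result: 17.315 kN/m^3

Derivation:
Using gamma = gamma_w * (Gs + S*e) / (1 + e)
Numerator: Gs + S*e = 2.75 + 0.76*0.98 = 3.4948
Denominator: 1 + e = 1 + 0.98 = 1.98
gamma = 9.81 * 3.4948 / 1.98
gamma = 17.315 kN/m^3


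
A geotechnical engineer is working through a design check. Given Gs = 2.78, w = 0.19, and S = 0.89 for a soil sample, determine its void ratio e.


Using the relation e = Gs * w / S
e = 2.78 * 0.19 / 0.89
e = 0.5935


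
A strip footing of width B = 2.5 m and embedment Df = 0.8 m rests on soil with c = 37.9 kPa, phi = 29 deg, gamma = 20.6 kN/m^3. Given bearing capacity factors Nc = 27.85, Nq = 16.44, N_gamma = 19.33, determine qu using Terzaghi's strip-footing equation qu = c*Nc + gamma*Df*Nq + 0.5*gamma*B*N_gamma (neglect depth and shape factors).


Result: 1824.19 kPa

Derivation:
Compute qu = c*Nc + gamma*Df*Nq + 0.5*gamma*B*N_gamma
Term 1: 37.9 * 27.85 = 1055.515
Term 2: 20.6 * 0.8 * 16.44 = 270.9312
Term 3: 0.5 * 20.6 * 2.5 * 19.33 = 497.7475
qu = 1055.515 + 270.9312 + 497.7475
qu = 1824.19 kPa


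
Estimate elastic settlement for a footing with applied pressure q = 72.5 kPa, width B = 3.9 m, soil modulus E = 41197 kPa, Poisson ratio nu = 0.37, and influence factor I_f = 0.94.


Result: 5.568 mm

Derivation:
Using Se = q * B * (1 - nu^2) * I_f / E
1 - nu^2 = 1 - 0.37^2 = 0.8631
Se = 72.5 * 3.9 * 0.8631 * 0.94 / 41197
Se = 0.005568 m
Convert to mm: Se = 0.005568 * 1000 = 5.568 mm


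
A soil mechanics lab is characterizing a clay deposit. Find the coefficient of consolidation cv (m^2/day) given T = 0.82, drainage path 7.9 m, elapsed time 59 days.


Result: 0.86739 m^2/day

Derivation:
Using cv = T * H_dr^2 / t
H_dr^2 = 7.9^2 = 62.41
cv = 0.82 * 62.41 / 59
cv = 0.86739 m^2/day


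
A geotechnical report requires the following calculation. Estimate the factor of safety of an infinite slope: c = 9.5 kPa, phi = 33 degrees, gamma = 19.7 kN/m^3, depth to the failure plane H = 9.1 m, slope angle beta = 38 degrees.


Using Fs = c / (gamma*H*sin(beta)*cos(beta)) + tan(phi)/tan(beta)
Cohesion contribution = 9.5 / (19.7*9.1*sin(38)*cos(38))
Cohesion contribution = 0.10923
Friction contribution = tan(33)/tan(38) = 0.831204
Fs = 0.10923 + 0.831204
Fs = 0.94


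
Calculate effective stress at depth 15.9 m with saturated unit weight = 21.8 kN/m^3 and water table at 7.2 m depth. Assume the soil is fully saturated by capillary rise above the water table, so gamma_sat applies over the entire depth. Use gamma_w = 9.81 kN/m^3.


Total stress = gamma_sat * depth
sigma = 21.8 * 15.9 = 346.62 kPa
Pore water pressure u = gamma_w * (depth - d_wt)
u = 9.81 * (15.9 - 7.2) = 85.347 kPa
Effective stress = sigma - u
sigma' = 346.62 - 85.347 = 261.27 kPa


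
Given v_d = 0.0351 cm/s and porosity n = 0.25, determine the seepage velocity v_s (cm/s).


Using v_s = v_d / n
v_s = 0.0351 / 0.25
v_s = 0.1404 cm/s


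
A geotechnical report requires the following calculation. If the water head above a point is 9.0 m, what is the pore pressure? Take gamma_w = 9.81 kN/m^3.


Using u = gamma_w * h_w
u = 9.81 * 9.0
u = 88.29 kPa


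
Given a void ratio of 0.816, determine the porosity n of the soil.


Using the relation n = e / (1 + e)
n = 0.816 / (1 + 0.816)
n = 0.816 / 1.816
n = 0.4493


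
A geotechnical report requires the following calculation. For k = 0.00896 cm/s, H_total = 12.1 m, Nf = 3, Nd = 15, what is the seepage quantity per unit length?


Convert k to m/s for unit consistency with H:
k = 0.00896 cm/s = 0.00896 / 100 m/s = 8.96e-05 m/s
Using q = k * H * Nf / Nd
Nf / Nd = 3 / 15 = 0.2
q = 8.96e-05 * 12.1 * 0.2
q = 0.0002168 m^3/s per m


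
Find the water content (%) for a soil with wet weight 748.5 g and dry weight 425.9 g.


Using w = (m_wet - m_dry) / m_dry * 100
m_wet - m_dry = 748.5 - 425.9 = 322.6 g
w = 322.6 / 425.9 * 100
w = 75.75 %


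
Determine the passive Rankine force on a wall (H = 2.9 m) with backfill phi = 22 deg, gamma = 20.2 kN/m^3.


Result: 186.7 kN/m

Derivation:
Compute passive earth pressure coefficient:
Kp = tan^2(45 + phi/2) = tan^2(56.0) = 2.197987
Compute passive force:
Pp = 0.5 * Kp * gamma * H^2
Pp = 0.5 * 2.197987 * 20.2 * 2.9^2
Pp = 186.7 kN/m


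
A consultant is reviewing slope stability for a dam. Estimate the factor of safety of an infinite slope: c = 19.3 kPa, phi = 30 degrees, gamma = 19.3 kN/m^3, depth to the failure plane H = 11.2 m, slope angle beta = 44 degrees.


Using Fs = c / (gamma*H*sin(beta)*cos(beta)) + tan(phi)/tan(beta)
Cohesion contribution = 19.3 / (19.3*11.2*sin(44)*cos(44))
Cohesion contribution = 0.17868
Friction contribution = tan(30)/tan(44) = 0.597864
Fs = 0.17868 + 0.597864
Fs = 0.777


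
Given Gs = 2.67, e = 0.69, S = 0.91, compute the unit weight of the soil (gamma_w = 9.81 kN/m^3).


Using gamma = gamma_w * (Gs + S*e) / (1 + e)
Numerator: Gs + S*e = 2.67 + 0.91*0.69 = 3.2979
Denominator: 1 + e = 1 + 0.69 = 1.69
gamma = 9.81 * 3.2979 / 1.69
gamma = 19.143 kN/m^3


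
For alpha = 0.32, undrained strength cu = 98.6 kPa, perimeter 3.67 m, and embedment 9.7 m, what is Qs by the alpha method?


Using Qs = alpha * cu * perimeter * L
Qs = 0.32 * 98.6 * 3.67 * 9.7
Qs = 1123.22 kN


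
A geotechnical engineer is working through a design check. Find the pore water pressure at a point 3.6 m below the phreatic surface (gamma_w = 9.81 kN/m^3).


Using u = gamma_w * h_w
u = 9.81 * 3.6
u = 35.32 kPa


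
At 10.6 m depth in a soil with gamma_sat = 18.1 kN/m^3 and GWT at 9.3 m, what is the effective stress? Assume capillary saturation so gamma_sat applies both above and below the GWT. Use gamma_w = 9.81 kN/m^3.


Total stress = gamma_sat * depth
sigma = 18.1 * 10.6 = 191.86 kPa
Pore water pressure u = gamma_w * (depth - d_wt)
u = 9.81 * (10.6 - 9.3) = 12.753 kPa
Effective stress = sigma - u
sigma' = 191.86 - 12.753 = 179.11 kPa


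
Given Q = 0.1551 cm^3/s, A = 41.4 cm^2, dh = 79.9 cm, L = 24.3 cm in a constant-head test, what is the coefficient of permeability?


Compute hydraulic gradient:
i = dh / L = 79.9 / 24.3 = 3.28807
Then apply Darcy's law:
k = Q / (A * i)
k = 0.1551 / (41.4 * 3.28807)
k = 0.1551 / 136.126
k = 0.001139 cm/s


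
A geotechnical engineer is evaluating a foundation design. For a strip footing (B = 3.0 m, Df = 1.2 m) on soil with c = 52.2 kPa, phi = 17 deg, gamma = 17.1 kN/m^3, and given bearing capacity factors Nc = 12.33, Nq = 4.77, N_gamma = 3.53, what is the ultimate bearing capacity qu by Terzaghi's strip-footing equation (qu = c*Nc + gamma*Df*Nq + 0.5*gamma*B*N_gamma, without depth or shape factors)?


Compute qu = c*Nc + gamma*Df*Nq + 0.5*gamma*B*N_gamma
Term 1: 52.2 * 12.33 = 643.626
Term 2: 17.1 * 1.2 * 4.77 = 97.8804
Term 3: 0.5 * 17.1 * 3.0 * 3.53 = 90.5445
qu = 643.626 + 97.8804 + 90.5445
qu = 832.05 kPa


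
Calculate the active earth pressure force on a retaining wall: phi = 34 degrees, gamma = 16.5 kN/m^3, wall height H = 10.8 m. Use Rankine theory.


Compute active earth pressure coefficient:
Ka = tan^2(45 - phi/2) = tan^2(28.0) = 0.282715
Compute active force:
Pa = 0.5 * Ka * gamma * H^2
Pa = 0.5 * 0.282715 * 16.5 * 10.8^2
Pa = 272.05 kN/m


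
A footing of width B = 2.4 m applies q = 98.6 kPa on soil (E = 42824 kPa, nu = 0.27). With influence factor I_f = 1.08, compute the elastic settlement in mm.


Result: 5.533 mm

Derivation:
Using Se = q * B * (1 - nu^2) * I_f / E
1 - nu^2 = 1 - 0.27^2 = 0.9271
Se = 98.6 * 2.4 * 0.9271 * 1.08 / 42824
Se = 0.005533 m
Convert to mm: Se = 0.005533 * 1000 = 5.533 mm


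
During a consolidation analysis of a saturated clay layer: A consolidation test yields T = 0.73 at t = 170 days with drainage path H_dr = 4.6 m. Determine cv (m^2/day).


Result: 0.09086 m^2/day

Derivation:
Using cv = T * H_dr^2 / t
H_dr^2 = 4.6^2 = 21.16
cv = 0.73 * 21.16 / 170
cv = 0.09086 m^2/day


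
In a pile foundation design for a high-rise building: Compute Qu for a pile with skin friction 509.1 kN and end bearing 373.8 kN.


Using Qu = Qf + Qb
Qu = 509.1 + 373.8
Qu = 882.9 kN


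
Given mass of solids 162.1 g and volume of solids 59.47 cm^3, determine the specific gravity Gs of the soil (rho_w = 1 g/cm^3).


Using Gs = m_s / (V_s * rho_w)
Since rho_w = 1 g/cm^3:
Gs = 162.1 / 59.47
Gs = 2.726


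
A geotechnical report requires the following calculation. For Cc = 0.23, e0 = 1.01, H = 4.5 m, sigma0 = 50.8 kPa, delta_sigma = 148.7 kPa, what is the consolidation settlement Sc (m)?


Using Sc = Cc * H / (1 + e0) * log10((sigma0 + delta_sigma) / sigma0)
Stress ratio = (50.8 + 148.7) / 50.8 = 3.92717
log10(3.92717) = 0.594079
Cc * H / (1 + e0) = 0.23 * 4.5 / (1 + 1.01) = 0.514925
Sc = 0.514925 * 0.594079
Sc = 0.3059 m


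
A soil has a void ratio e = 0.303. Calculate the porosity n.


Using the relation n = e / (1 + e)
n = 0.303 / (1 + 0.303)
n = 0.303 / 1.303
n = 0.2325


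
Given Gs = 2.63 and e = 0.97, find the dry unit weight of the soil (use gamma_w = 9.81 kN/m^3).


Result: 13.097 kN/m^3

Derivation:
Using gamma_d = Gs * gamma_w / (1 + e)
gamma_d = 2.63 * 9.81 / (1 + 0.97)
gamma_d = 2.63 * 9.81 / 1.97
gamma_d = 13.097 kN/m^3


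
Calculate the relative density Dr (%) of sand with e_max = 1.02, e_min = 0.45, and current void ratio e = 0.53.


Using Dr = (e_max - e) / (e_max - e_min) * 100
e_max - e = 1.02 - 0.53 = 0.49
e_max - e_min = 1.02 - 0.45 = 0.57
Dr = 0.49 / 0.57 * 100
Dr = 85.96 %


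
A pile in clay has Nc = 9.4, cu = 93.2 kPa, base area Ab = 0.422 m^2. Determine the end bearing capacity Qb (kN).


Result: 369.71 kN

Derivation:
Using Qb = Nc * cu * Ab
Qb = 9.4 * 93.2 * 0.422
Qb = 369.71 kN


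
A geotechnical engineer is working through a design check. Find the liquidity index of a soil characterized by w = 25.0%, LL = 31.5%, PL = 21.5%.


First compute the plasticity index:
PI = LL - PL = 31.5 - 21.5 = 10.0
Then compute the liquidity index:
LI = (w - PL) / PI
LI = (25.0 - 21.5) / 10.0
LI = 0.35


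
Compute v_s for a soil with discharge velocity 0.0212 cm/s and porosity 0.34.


Result: 0.06235 cm/s

Derivation:
Using v_s = v_d / n
v_s = 0.0212 / 0.34
v_s = 0.06235 cm/s


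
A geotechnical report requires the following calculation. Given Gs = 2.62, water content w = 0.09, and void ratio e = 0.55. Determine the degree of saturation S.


Result: 0.4287

Derivation:
Using S = Gs * w / e
S = 2.62 * 0.09 / 0.55
S = 0.4287


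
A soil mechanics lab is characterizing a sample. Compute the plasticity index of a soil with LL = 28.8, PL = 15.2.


Using PI = LL - PL
PI = 28.8 - 15.2
PI = 13.6


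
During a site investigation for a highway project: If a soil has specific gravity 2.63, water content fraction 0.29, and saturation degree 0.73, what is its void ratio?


Using the relation e = Gs * w / S
e = 2.63 * 0.29 / 0.73
e = 1.0448


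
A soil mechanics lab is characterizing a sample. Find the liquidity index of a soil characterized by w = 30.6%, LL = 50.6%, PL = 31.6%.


Result: -0.053

Derivation:
First compute the plasticity index:
PI = LL - PL = 50.6 - 31.6 = 19.0
Then compute the liquidity index:
LI = (w - PL) / PI
LI = (30.6 - 31.6) / 19.0
LI = -0.053


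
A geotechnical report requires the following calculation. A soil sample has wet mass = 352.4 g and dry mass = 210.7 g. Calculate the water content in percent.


Using w = (m_wet - m_dry) / m_dry * 100
m_wet - m_dry = 352.4 - 210.7 = 141.7 g
w = 141.7 / 210.7 * 100
w = 67.25 %


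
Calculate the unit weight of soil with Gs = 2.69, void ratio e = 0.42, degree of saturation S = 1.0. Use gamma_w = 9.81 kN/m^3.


Result: 21.485 kN/m^3

Derivation:
Using gamma = gamma_w * (Gs + S*e) / (1 + e)
Numerator: Gs + S*e = 2.69 + 1.0*0.42 = 3.11
Denominator: 1 + e = 1 + 0.42 = 1.42
gamma = 9.81 * 3.11 / 1.42
gamma = 21.485 kN/m^3


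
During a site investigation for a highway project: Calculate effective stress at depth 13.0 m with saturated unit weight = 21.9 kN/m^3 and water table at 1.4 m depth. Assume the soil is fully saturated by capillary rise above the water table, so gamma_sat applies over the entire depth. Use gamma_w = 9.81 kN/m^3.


Total stress = gamma_sat * depth
sigma = 21.9 * 13.0 = 284.7 kPa
Pore water pressure u = gamma_w * (depth - d_wt)
u = 9.81 * (13.0 - 1.4) = 113.796 kPa
Effective stress = sigma - u
sigma' = 284.7 - 113.796 = 170.9 kPa
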